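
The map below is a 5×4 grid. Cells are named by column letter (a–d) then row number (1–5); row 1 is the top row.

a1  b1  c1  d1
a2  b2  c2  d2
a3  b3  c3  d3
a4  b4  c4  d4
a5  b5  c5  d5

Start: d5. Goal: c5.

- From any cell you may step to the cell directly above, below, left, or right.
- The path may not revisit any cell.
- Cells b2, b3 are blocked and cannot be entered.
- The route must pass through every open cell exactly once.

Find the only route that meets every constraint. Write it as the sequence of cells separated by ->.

d5 -> d4 -> d3 -> c3 -> c2 -> d2 -> d1 -> c1 -> b1 -> a1 -> a2 -> a3 -> a4 -> a5 -> b5 -> b4 -> c4 -> c5

Need to visit all 18 open cells exactly once, starting at d5 and ending at c5.
Route from d5: 2× up (reaching d3), left to c3, up to c2, right to d2, up to d1, 3× left (reaching a1), 4× down (reaching a5), right to b5, up to b4, right to c4, down to c5 — 17 moves in all.
Check: all 18 open cells covered.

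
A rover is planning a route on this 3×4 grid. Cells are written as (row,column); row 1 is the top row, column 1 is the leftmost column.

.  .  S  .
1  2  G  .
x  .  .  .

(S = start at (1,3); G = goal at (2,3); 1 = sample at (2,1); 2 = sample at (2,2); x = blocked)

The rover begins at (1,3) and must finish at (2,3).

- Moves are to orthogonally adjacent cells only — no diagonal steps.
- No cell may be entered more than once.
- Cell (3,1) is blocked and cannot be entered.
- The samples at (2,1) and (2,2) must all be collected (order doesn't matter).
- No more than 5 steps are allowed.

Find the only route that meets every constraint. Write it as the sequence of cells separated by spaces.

The budget equals the shortest possible length, so every move has to be on a shortest route through the required cells.
Route from (1,3): 2× left (reaching (1,1)), down to (2,1), 2× right (reaching (2,3)) — 5 moves in all.
Check: all required cells visited; 5 ≤ 5 moves.

(1,3) (1,2) (1,1) (2,1) (2,2) (2,3)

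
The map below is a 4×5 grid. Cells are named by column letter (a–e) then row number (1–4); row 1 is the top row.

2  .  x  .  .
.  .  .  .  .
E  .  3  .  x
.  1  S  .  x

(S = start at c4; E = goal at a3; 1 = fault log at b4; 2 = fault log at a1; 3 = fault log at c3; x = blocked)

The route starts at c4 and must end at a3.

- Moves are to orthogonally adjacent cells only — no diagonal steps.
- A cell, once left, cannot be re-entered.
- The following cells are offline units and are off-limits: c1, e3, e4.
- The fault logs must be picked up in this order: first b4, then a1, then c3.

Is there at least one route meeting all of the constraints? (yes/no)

Ignoring the required order, 2 revisit-free routes from c4 to a3 pass through all of b4, a1, and c3; the waypoint orders that occur are b4 → c3 → a1 (2) — never b4 → a1 → c3.

no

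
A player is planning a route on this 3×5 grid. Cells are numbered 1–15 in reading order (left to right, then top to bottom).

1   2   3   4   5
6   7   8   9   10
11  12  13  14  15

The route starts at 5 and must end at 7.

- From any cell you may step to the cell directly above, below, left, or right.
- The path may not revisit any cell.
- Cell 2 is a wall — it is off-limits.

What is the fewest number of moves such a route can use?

4

The Manhattan distance from 5 to 7 is |1−2| + |5−2| = 4, so at least 4 moves are needed.
A route of 4 moves achieves this: 5 → 10 → 9 → 8 → 7.
Since 4 matches the lower bound, it is optimal.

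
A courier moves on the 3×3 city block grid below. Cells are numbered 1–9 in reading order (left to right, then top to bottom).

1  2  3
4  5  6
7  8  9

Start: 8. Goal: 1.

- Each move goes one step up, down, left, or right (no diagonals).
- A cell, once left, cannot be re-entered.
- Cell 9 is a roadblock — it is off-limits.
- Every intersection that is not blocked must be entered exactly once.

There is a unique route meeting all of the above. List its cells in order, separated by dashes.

Need to visit all 8 open cells exactly once, starting at 8 and ending at 1.
Cell 6 has only two open neighbours (3 and 5), so the path must pass straight through it: one of those is the cell it's entered from and the other is where it exits.
Route from 8: left 1 to 7, up 1 to 4, right 2 to 6, up 1 to 3, left 2 to 1 — 7 moves in all.
Check: all 8 open cells covered.

8 - 7 - 4 - 5 - 6 - 3 - 2 - 1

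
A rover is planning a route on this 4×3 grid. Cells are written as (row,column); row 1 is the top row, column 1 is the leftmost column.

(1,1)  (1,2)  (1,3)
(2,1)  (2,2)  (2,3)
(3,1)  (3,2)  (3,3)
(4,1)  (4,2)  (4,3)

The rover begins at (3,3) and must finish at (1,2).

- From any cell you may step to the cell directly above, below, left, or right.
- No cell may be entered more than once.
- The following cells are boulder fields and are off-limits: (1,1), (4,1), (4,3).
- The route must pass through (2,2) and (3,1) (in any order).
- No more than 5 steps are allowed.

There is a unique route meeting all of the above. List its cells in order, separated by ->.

(3,3) -> (3,2) -> (3,1) -> (2,1) -> (2,2) -> (1,2)

The 5-move cap with required stops at (2,2), (3,1) leaves no slack for detours.
Route from (3,3): 2× left (reaching (3,1)), up to (2,1), right to (2,2), up to (1,2) — 5 moves in all.
Check: all required cells visited; 5 ≤ 5 moves.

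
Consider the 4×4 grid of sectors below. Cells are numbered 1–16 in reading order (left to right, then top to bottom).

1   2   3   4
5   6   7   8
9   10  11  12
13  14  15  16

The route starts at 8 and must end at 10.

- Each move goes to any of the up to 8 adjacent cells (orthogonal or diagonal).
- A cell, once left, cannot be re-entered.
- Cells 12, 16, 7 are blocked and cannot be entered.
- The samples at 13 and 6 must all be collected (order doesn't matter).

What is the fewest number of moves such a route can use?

5

Any route passes through 13 and 6 in some order between 8 and 10. Summing Chebyshev distances along each leg and taking the cheapest ordering (8 → 6 → 13 → 10) gives a lower bound of 2 + 2 + 1 = 5 moves.
A route of 5 moves achieves this: 8 → 3 → 6 → 9 → 13 → 10.
Since 5 matches the lower bound, it is optimal.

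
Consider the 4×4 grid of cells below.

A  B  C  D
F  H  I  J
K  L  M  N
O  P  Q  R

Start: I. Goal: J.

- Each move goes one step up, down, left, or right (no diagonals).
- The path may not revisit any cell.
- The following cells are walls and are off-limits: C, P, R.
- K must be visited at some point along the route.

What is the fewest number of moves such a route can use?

Any route passes through K somewhere between I and J. Summing Manhattan distances along the two legs (I → K → J) gives a lower bound of 3 + 4 = 7 moves.
A route of 7 moves achieves this: I → H → F → K → L → M → N → J.
Since 7 matches the lower bound, it is optimal.

7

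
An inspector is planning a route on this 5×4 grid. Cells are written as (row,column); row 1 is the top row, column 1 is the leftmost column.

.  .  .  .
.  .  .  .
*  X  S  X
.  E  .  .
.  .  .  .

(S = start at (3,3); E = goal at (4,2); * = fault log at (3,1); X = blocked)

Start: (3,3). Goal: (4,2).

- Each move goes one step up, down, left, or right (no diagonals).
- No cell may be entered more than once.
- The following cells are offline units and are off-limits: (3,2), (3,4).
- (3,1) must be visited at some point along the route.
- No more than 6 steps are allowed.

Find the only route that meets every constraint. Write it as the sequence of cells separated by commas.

The 6-move cap with required stops at (3,1) leaves no slack for detours.
Route from (3,3): up to (2,3), 2× left (reaching (2,1)), 2× down (reaching (4,1)), right to (4,2) — 6 moves in all.
Check: all required cells visited; 6 ≤ 6 moves.

(3,3), (2,3), (2,2), (2,1), (3,1), (4,1), (4,2)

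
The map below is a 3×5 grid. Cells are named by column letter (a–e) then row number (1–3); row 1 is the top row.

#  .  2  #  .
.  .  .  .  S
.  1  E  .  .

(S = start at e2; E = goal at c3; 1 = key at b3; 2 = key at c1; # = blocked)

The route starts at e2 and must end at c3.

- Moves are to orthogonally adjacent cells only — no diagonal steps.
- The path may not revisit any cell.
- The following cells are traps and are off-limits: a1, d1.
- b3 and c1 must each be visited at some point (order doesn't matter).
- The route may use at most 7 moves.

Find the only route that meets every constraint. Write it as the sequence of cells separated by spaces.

e2 d2 c2 c1 b1 b2 b3 c3

Any route must reach b3 and c1 and still end at c3 within 7 moves, so the order of the required stops is forced.
Route from e2: left 2 to c2, up 1 to c1, left 1 to b1, down 2 to b3, right 1 to c3 — 7 moves in all.
Check: all required cells visited; 7 ≤ 7 moves.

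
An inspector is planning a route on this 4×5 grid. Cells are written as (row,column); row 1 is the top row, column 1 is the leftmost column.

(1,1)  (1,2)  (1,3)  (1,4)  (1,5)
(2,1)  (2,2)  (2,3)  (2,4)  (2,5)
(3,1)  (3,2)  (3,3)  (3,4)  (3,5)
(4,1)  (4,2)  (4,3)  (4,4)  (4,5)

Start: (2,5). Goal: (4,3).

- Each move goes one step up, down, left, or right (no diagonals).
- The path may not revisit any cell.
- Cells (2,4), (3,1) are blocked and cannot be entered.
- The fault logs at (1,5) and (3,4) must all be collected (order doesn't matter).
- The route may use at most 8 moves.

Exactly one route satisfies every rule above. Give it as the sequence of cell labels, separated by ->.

Any route must reach (1,5) and (3,4) and still end at (4,3) within 8 moves, so the order of the required stops is forced.
Route from (2,5): up to (1,5), 2× left (reaching (1,3)), 2× down (reaching (3,3)), right to (3,4), down to (4,4), left to (4,3) — 8 moves in all.
Check: all required cells visited; 8 ≤ 8 moves.

(2,5) -> (1,5) -> (1,4) -> (1,3) -> (2,3) -> (3,3) -> (3,4) -> (4,4) -> (4,3)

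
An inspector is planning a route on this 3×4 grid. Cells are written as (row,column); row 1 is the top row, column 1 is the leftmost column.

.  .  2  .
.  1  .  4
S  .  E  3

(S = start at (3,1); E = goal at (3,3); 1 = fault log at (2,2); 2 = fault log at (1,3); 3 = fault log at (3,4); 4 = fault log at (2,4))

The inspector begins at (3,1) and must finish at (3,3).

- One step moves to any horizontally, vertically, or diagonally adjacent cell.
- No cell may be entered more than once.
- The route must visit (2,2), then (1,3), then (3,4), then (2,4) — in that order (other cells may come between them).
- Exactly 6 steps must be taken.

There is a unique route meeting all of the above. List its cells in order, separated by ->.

(3,1) -> (2,2) -> (1,3) -> (2,3) -> (3,4) -> (2,4) -> (3,3)

The waypoints must appear in the order (2,2), (1,3), (3,4), (2,4), with no cell reused.
Route from (3,1): up-right 2 to (1,3), down 1 to (2,3), down-right 1 to (3,4), up 1 to (2,4), down-left 1 to (3,3) — 6 moves in all.
Check: order respected (1 at step 1, 2 at step 2, 3 at step 4, 4 at step 5); 6 moves as required.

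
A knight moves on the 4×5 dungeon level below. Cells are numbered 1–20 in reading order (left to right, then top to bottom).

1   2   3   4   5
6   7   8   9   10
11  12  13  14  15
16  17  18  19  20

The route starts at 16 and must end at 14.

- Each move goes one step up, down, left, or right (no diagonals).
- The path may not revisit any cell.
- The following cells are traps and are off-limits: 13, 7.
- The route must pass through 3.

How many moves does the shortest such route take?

8

Any route passes through 3 somewhere between 16 and 14. Summing Manhattan distances along the two legs (16 → 3 → 14) gives a lower bound of 5 + 3 = 8 moves.
A route of 8 moves achieves this: 16 → 11 → 6 → 1 → 2 → 3 → 8 → 9 → 14.
Since 8 matches the lower bound, it is optimal.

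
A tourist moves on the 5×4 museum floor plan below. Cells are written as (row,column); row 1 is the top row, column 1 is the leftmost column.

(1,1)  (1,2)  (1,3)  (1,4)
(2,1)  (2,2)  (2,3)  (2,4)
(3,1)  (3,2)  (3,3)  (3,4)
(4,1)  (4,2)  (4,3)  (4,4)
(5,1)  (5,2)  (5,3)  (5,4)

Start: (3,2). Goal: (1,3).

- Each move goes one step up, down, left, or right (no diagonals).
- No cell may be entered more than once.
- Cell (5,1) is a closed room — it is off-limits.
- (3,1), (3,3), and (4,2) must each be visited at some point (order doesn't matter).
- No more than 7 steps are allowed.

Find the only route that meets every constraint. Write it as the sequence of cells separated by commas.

(3,2), (3,1), (4,1), (4,2), (4,3), (3,3), (2,3), (1,3)

The 7-move cap with required stops at (3,1), (3,3), (4,2) leaves no slack for detours.
Route from (3,2): left 1 to (3,1), down 1 to (4,1), right 2 to (4,3), up 3 to (1,3) — 7 moves in all.
Check: all required cells visited; 7 ≤ 7 moves.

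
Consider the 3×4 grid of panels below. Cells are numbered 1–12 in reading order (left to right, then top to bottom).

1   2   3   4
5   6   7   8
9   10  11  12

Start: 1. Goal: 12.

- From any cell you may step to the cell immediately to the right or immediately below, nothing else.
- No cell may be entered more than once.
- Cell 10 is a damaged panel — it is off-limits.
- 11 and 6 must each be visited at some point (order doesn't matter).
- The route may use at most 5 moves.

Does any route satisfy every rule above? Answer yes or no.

One route that works: 1 → 5 → 6 → 7 → 11 → 12.

yes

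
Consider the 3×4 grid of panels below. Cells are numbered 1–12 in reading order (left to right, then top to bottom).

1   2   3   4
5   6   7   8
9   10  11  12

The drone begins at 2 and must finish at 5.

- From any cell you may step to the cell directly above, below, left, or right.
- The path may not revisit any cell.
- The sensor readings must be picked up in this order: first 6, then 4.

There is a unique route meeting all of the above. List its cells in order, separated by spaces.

The waypoints must appear in the order 6, 4, with no cell reused.
Route from 2: down to 6, right to 7, up to 3, right to 4, 2× down (reaching 12), 3× left (reaching 9), up to 5 — 10 moves in all.
Check: order respected (6 at step 1, 4 at step 4).

2 6 7 3 4 8 12 11 10 9 5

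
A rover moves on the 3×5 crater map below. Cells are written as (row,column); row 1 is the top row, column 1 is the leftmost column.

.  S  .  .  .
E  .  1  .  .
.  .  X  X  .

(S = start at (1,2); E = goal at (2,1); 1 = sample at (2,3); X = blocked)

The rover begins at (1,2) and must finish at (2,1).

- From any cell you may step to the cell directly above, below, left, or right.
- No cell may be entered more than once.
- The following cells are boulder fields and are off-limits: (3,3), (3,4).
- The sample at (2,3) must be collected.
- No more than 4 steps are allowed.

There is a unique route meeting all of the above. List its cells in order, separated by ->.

The budget equals the shortest possible length, so every move has to be on a shortest route through the required cells.
Route from (1,2): right to (1,3), down to (2,3), 2× left (reaching (2,1)) — 4 moves in all.
Check: all required cells visited; 4 ≤ 4 moves.

(1,2) -> (1,3) -> (2,3) -> (2,2) -> (2,1)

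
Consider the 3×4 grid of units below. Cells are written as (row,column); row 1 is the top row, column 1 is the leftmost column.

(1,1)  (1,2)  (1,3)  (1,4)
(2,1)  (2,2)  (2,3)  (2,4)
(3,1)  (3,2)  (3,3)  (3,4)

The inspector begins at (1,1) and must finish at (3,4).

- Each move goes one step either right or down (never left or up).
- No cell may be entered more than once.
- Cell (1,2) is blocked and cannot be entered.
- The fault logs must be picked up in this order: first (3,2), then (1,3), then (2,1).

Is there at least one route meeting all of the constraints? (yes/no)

(1,3) lies above (3,2), so going from (3,2) to (1,3) would need an upward move — but moves only go right/down, so (3,2) cannot be visited before (1,3).

no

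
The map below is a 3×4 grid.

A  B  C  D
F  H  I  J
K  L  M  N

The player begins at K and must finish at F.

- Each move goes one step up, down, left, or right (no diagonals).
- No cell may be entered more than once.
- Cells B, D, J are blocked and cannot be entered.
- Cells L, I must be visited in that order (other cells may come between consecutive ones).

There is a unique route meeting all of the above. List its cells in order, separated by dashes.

K - L - M - I - H - F

The waypoints must appear in the order L, I, with no cell reused.
Route from K: 2× right (reaching M), up to I, 2× left (reaching F) — 5 moves in all.
Check: order respected (L at step 1, I at step 3).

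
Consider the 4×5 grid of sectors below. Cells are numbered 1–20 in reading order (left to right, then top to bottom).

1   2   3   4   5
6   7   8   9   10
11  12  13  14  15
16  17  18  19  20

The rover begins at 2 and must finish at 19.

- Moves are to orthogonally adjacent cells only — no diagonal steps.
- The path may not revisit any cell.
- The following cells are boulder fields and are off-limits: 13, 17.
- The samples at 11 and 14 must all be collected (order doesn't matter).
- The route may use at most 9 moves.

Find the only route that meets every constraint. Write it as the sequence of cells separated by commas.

2, 1, 6, 11, 12, 7, 8, 9, 14, 19

The 9-move cap with required stops at 11, 14 leaves no slack for detours.
Route from 2: left 1 to 1, down 2 to 11, right 1 to 12, up 1 to 7, right 2 to 9, down 2 to 19 — 9 moves in all.
Check: all required cells visited; 9 ≤ 9 moves.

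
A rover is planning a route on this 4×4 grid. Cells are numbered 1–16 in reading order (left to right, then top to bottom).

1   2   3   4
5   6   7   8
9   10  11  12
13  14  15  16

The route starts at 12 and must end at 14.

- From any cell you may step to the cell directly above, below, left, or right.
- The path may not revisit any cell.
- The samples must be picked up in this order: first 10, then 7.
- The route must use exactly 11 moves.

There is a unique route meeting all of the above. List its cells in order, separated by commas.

12, 11, 10, 6, 7, 3, 2, 1, 5, 9, 13, 14

The waypoints must appear in the order 10, 7, with no cell reused.
Route from 12: left 2 to 10, up 1 to 6, right 1 to 7, up 1 to 3, left 2 to 1, down 3 to 13, right 1 to 14 — 11 moves in all.
Check: order respected (10 at step 2, 7 at step 4); 11 moves as required.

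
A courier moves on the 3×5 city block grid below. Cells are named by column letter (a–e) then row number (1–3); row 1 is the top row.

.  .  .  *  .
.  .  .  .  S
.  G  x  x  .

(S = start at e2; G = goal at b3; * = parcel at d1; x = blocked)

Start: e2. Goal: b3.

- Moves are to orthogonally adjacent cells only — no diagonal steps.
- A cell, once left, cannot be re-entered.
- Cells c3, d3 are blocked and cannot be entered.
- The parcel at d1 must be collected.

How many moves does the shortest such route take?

Any route passes through d1 somewhere between e2 and b3. Summing Manhattan distances along the two legs (e2 → d1 → b3) gives a lower bound of 2 + 4 = 6 moves.
A route of 6 moves achieves this: e2 → e1 → d1 → d2 → c2 → b2 → b3.
Since 6 matches the lower bound, it is optimal.

6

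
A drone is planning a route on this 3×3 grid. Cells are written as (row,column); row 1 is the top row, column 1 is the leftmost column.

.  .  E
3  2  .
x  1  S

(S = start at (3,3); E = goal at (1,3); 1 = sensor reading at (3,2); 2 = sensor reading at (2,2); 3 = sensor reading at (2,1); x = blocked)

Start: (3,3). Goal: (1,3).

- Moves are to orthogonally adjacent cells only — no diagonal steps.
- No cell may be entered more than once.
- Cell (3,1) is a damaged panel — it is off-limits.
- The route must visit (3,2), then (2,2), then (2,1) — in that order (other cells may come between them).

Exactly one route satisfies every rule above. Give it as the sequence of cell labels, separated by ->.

The waypoints must appear in the order (3,2), (2,2), (2,1), with no cell reused.
Route from (3,3): left to (3,2), up to (2,2), left to (2,1), up to (1,1), 2× right (reaching (1,3)) — 6 moves in all.
Check: order respected (1 at step 1, 2 at step 2, 3 at step 3).

(3,3) -> (3,2) -> (2,2) -> (2,1) -> (1,1) -> (1,2) -> (1,3)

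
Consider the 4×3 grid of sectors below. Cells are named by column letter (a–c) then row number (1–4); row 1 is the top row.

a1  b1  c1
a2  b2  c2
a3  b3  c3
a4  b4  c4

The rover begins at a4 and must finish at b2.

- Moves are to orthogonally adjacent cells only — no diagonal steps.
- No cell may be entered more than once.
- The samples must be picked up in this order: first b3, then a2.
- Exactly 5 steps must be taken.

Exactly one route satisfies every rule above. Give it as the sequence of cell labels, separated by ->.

a4 -> b4 -> b3 -> a3 -> a2 -> b2

The waypoints must appear in the order b3, a2, with no cell reused.
Route from a4: right to b4, up to b3, left to a3, up to a2, right to b2 — 5 moves in all.
Check: order respected (b3 at step 2, a2 at step 4); 5 moves as required.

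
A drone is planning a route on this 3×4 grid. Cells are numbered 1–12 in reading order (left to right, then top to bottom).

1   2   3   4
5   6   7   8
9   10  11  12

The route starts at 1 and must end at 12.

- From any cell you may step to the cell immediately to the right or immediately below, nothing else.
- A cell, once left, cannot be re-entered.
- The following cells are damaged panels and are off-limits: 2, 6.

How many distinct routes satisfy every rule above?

1

A right/down-only route from 1 to 12 makes exactly 2 down-moves and 3 right-moves in some order.
With no other constraints that would be C(5,2) = 10 routes.
Subtract routes through each blocked cell (inclusion–exclusion for overlaps): − through 2: 6 − through 6: 6 + through 2&6: 3 → 1.
That gives 1 route.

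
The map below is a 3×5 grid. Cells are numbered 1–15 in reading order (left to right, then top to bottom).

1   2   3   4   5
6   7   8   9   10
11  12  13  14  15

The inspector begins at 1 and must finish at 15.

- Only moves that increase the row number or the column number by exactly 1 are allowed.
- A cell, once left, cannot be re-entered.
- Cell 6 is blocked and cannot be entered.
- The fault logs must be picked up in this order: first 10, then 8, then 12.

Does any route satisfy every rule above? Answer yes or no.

no

8 lies to the left of 10, so going from 10 to 8 would need a leftward move — but moves only go right/down, so 10 cannot be visited before 8.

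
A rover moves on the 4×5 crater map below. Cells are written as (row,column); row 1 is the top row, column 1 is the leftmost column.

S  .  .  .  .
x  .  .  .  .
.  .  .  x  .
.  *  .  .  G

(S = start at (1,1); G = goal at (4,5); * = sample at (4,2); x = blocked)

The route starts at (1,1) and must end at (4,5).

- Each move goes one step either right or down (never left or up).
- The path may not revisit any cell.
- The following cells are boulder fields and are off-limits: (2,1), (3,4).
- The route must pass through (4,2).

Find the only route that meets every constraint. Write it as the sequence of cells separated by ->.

Moves only go right or down, so the column and row indices never decrease.
Route from (1,1): right 1 to (1,2), down 3 to (4,2), right 3 to (4,5) — 7 moves in all.
Check: all required cells visited.

(1,1) -> (1,2) -> (2,2) -> (3,2) -> (4,2) -> (4,3) -> (4,4) -> (4,5)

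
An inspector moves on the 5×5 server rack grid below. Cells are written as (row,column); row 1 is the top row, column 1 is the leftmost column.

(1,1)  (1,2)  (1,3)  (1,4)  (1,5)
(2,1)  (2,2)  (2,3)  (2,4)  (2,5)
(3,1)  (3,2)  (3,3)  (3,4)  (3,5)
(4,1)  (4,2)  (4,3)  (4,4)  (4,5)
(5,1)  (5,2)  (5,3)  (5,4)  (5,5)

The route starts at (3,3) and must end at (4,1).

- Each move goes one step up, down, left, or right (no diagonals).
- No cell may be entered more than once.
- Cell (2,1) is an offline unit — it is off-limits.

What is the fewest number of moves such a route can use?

3

The Manhattan distance from (3,3) to (4,1) is |3−4| + |3−1| = 3, so at least 3 moves are needed.
A route of 3 moves achieves this: (3,3) → (4,3) → (4,2) → (4,1).
Since 3 matches the lower bound, it is optimal.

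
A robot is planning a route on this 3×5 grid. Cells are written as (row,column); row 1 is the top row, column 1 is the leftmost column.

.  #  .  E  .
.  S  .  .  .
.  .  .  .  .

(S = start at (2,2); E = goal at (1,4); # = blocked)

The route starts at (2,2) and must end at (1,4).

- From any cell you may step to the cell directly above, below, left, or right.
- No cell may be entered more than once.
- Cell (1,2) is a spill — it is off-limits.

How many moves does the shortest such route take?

The Manhattan distance from (2,2) to (1,4) is |2−1| + |2−4| = 3, so at least 3 moves are needed.
A route of 3 moves achieves this: (2,2) → (2,3) → (1,3) → (1,4).
Since 3 matches the lower bound, it is optimal.

3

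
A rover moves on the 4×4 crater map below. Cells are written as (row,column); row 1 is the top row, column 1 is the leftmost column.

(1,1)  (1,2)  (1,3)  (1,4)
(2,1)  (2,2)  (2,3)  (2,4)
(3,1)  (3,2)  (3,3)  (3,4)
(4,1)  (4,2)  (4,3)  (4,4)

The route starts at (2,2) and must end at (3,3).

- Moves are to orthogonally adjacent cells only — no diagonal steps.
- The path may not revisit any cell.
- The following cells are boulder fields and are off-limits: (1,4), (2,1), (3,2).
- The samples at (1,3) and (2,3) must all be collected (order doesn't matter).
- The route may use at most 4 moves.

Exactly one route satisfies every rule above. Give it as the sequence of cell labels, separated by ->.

The 4-move cap with required stops at (1,3), (2,3) leaves no slack for detours.
Route from (2,2): up to (1,2), right to (1,3), 2× down (reaching (3,3)) — 4 moves in all.
Check: all required cells visited; 4 ≤ 4 moves.

(2,2) -> (1,2) -> (1,3) -> (2,3) -> (3,3)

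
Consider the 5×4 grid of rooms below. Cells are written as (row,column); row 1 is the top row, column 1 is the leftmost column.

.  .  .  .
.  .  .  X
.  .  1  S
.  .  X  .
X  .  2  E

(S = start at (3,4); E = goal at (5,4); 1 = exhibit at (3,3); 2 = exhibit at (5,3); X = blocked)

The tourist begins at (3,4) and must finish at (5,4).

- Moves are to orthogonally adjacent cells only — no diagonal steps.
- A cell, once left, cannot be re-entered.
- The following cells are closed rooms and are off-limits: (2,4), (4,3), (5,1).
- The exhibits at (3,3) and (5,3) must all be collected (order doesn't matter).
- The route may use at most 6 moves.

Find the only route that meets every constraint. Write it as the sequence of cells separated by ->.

(3,4) -> (3,3) -> (3,2) -> (4,2) -> (5,2) -> (5,3) -> (5,4)

The budget equals the shortest possible length, so every move has to be on a shortest route through the required cells.
Route from (3,4): left 2 to (3,2), down 2 to (5,2), right 2 to (5,4) — 6 moves in all.
Check: all required cells visited; 6 ≤ 6 moves.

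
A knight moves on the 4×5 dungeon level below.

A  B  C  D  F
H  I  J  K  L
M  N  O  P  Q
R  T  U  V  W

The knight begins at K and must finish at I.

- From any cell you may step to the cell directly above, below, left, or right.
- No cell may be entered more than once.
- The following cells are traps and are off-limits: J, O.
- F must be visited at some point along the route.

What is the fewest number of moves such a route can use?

6

Any route passes through F somewhere between K and I. Summing Manhattan distances along the two legs (K → F → I) gives a lower bound of 2 + 4 = 6 moves.
A route of 6 moves achieves this: K → L → F → D → C → B → I.
Since 6 matches the lower bound, it is optimal.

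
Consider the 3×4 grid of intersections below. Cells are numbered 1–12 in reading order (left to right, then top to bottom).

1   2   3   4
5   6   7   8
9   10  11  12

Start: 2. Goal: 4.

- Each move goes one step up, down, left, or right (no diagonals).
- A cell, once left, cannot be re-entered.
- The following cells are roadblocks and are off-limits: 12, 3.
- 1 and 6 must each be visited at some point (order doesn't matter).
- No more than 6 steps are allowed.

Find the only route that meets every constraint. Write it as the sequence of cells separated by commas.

Any route must reach 1 and 6 and still end at 4 within 6 moves, so the order of the required stops is forced.
Route from 2: left 1 to 1, down 1 to 5, right 3 to 8, up 1 to 4 — 6 moves in all.
Check: all required cells visited; 6 ≤ 6 moves.

2, 1, 5, 6, 7, 8, 4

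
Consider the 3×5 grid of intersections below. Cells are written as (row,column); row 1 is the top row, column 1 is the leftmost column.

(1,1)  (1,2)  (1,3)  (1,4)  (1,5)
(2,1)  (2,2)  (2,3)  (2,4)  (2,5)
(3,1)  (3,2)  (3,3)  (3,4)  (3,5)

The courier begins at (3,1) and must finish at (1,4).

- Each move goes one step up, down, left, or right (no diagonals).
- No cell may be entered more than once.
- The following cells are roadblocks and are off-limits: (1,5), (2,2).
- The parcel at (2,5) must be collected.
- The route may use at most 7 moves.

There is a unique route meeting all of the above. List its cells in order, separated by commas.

(3,1), (3,2), (3,3), (3,4), (3,5), (2,5), (2,4), (1,4)

Any route must reach (2,5) and still end at (1,4) within 7 moves, so the order of the required stops is forced.
Route from (3,1): right 4 to (3,5), up 1 to (2,5), left 1 to (2,4), up 1 to (1,4) — 7 moves in all.
Check: all required cells visited; 7 ≤ 7 moves.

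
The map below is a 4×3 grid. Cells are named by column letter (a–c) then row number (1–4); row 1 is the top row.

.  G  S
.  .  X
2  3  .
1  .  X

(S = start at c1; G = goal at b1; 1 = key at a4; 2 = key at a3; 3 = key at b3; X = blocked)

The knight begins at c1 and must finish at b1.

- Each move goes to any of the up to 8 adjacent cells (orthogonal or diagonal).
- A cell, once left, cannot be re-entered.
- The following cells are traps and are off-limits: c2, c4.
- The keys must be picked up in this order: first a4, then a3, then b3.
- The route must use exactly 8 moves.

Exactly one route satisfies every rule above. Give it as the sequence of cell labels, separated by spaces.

c1 b2 c3 b4 a4 a3 b3 a2 b1

The waypoints must appear in the order a4, a3, b3, with no cell reused.
Route from c1: down-left 1 to b2, down-right 1 to c3, down-left 1 to b4, left 1 to a4, up 1 to a3, right 1 to b3, up-left 1 to a2, up-right 1 to b1 — 8 moves in all.
Check: order respected (1 at step 4, 2 at step 5, 3 at step 6); 8 moves as required.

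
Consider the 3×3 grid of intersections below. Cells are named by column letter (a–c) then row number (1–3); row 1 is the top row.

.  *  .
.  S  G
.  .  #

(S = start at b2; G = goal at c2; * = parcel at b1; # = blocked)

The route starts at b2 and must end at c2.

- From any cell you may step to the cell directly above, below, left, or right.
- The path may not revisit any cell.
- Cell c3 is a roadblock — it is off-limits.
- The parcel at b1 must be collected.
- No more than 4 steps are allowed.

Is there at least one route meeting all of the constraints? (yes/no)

yes

One route that works: b2 → b1 → c1 → c2.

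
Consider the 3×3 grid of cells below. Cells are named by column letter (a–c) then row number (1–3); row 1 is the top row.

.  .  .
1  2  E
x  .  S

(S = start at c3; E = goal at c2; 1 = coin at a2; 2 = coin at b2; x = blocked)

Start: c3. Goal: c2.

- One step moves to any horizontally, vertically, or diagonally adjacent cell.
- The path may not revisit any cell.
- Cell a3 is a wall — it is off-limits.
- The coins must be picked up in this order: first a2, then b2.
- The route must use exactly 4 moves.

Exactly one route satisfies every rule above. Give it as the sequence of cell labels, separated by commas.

The waypoints must appear in the order a2, b2, with no cell reused.
Route from c3: left to b3, up-left to a2, 2× right (reaching c2) — 4 moves in all.
Check: order respected (1 at step 2, 2 at step 3); 4 moves as required.

c3, b3, a2, b2, c2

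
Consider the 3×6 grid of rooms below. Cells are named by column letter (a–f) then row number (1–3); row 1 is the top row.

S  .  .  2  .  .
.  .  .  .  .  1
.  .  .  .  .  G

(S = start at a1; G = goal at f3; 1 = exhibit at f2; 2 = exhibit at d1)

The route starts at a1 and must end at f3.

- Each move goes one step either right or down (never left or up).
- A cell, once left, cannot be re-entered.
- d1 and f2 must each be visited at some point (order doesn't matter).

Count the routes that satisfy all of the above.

3

A right/down-only route from a1 to f3 makes exactly 2 down-moves and 5 right-moves in some order.
With no other constraints that would be C(7,2) = 21 routes.
A monotone route can only reach the required cells in the order d1, f2, so split there and multiply the segment counts: a1→d1: 1; d1→f2: 3; f2→f3: 1; product = 3.
That gives 3 routes.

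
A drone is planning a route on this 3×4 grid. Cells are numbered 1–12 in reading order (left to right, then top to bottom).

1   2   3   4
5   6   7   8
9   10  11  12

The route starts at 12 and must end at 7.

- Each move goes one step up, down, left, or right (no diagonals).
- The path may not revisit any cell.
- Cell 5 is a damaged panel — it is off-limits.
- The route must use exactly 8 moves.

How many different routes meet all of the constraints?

Need simple routes of exactly 8 moves from 12 to 7 (Manhattan distance 2, so 3 moves are spent on a detour and 3 undoing it).
Enumerating: 12 8 4 3 2 6 10 11 7 | 12 11 10 6 2 3 4 8 7.
That gives 2 routes.

2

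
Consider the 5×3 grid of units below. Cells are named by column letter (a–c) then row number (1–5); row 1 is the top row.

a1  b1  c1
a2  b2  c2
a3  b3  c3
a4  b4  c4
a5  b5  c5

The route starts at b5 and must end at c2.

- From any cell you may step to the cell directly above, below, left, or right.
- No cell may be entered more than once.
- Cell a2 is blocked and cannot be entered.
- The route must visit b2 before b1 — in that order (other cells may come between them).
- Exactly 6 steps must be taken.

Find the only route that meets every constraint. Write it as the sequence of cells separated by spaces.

b5 b4 b3 b2 b1 c1 c2

The waypoints must appear in the order b2, b1, with no cell reused.
Route from b5: 4× up (reaching b1), right to c1, down to c2 — 6 moves in all.
Check: order respected (b2 at step 3, b1 at step 4); 6 moves as required.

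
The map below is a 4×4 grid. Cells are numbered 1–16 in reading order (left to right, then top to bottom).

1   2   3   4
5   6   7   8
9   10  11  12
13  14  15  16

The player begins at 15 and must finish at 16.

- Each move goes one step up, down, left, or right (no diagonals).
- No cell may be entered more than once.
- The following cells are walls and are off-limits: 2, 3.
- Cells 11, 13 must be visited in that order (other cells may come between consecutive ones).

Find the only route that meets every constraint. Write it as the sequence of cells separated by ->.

The waypoints must appear in the order 11, 13, with no cell reused.
Route from 15: up to 11, left to 10, down to 14, left to 13, 2× up (reaching 5), 3× right (reaching 8), 2× down (reaching 16) — 11 moves in all.
Check: order respected (11 at step 1, 13 at step 4).

15 -> 11 -> 10 -> 14 -> 13 -> 9 -> 5 -> 6 -> 7 -> 8 -> 12 -> 16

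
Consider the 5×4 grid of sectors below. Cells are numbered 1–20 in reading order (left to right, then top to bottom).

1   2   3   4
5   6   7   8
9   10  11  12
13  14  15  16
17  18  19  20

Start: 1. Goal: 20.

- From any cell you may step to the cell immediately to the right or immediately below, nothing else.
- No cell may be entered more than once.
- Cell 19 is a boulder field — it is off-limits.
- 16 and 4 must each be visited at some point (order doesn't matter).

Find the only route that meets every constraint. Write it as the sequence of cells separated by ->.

1 -> 2 -> 3 -> 4 -> 8 -> 12 -> 16 -> 20

Moves only go right or down, so the column and row indices never decrease.
Route from 1: 3× right (reaching 4), 4× down (reaching 20) — 7 moves in all.
Check: all required cells visited.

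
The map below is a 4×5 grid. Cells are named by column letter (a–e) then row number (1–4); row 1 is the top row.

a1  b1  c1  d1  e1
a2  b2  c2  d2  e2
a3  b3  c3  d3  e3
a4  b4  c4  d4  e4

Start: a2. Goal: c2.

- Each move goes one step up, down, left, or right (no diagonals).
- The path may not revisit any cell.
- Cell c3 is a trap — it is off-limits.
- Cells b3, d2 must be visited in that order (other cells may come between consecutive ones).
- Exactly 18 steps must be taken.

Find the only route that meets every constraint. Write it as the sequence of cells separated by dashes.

a2 - a1 - b1 - b2 - b3 - a3 - a4 - b4 - c4 - d4 - e4 - e3 - d3 - d2 - e2 - e1 - d1 - c1 - c2

The waypoints must appear in the order b3, d2, with no cell reused.
Route from a2: up to a1, right to b1, 2× down (reaching b3), left to a3, down to a4, 4× right (reaching e4), up to e3, left to d3, up to d2, right to e2, up to e1, 2× left (reaching c1), down to c2 — 18 moves in all.
Check: order respected (b3 at step 4, d2 at step 13); 18 moves as required.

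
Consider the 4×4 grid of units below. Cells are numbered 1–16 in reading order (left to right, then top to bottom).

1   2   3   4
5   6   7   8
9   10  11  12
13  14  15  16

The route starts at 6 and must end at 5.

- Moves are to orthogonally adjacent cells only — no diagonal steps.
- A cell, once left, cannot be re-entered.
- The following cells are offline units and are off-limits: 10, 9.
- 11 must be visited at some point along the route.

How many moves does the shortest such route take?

Any route passes through 11 somewhere between 6 and 5. Summing Manhattan distances along the two legs (6 → 11 → 5) gives a lower bound of 2 + 3 = 5 moves.
The shortest route satisfying every rule uses 9 moves: 6 → 7 → 11 → 12 → 8 → 4 → 3 → 2 → 1 → 5.
The bound of 5 isn't tight here; checking systematically, no route of length 5 through 8 satisfies every constraint (on a 4-connected grid the length of any start-to-goal walk has the same parity as the Manhattan bound, so only lengths 5, 7, 9, … need checking), so 9 is the minimum.

9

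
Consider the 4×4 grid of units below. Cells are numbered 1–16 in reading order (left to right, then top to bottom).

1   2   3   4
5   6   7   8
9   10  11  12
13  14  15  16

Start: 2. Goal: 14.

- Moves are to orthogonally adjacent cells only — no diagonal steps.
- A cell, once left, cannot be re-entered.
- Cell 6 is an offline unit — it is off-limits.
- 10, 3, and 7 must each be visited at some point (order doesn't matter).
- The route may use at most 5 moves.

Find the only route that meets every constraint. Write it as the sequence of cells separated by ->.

2 -> 3 -> 7 -> 11 -> 10 -> 14

The budget equals the shortest possible length, so every move has to be on a shortest route through the required cells.
Route from 2: right to 3, 2× down (reaching 11), left to 10, down to 14 — 5 moves in all.
Check: all required cells visited; 5 ≤ 5 moves.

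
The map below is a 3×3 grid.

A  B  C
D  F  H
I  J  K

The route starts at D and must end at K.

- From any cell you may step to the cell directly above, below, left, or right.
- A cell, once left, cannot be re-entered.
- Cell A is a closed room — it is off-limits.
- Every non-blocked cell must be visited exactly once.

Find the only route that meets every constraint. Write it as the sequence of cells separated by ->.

D -> I -> J -> F -> B -> C -> H -> K

Need to visit all 8 open cells exactly once, starting at D and ending at K.
Route from D: down 1 to I, right 1 to J, up 2 to B, right 1 to C, down 2 to K — 7 moves in all.
Check: all 8 open cells covered.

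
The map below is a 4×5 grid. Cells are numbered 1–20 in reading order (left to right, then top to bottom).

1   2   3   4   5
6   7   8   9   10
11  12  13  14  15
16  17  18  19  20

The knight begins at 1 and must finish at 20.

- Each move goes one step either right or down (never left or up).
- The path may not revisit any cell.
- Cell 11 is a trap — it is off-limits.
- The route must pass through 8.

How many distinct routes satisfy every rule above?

18

A right/down-only route from 1 to 20 makes exactly 3 down-moves and 4 right-moves in some order.
With no other constraints that would be C(7,3) = 35 routes.
Split at 8 and multiply the segment counts (each segment already excludes blocked cells): 1→8: 3; 8→20: 6; product = 18.
That gives 18 routes.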